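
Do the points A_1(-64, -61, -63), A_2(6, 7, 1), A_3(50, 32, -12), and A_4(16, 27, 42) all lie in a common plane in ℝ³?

No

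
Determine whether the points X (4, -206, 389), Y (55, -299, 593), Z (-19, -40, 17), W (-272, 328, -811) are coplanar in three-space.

A normal to the plane through X, Y, Z is n = XY × XZ = (732, 14280, 6327).
The plane has equation n·P = -477549. For W: n·W = -646461.
-646461 ≠ -477549, so W is off the plane.

No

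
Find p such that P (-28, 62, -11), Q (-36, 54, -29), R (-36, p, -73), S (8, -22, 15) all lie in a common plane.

-42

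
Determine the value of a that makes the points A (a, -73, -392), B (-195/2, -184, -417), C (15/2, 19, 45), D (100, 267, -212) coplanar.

The points are coplanar iff AB · (AC × AD) = 0.
Expanding, this is linear in a: (166747)a + (8337350) = 0.
So a = -50.

-50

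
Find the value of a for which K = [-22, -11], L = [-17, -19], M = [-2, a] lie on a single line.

The three points are collinear iff det[KL; KM] = 0.
This determinant is linear in a: (5)a + (215) = 0, so a = -43.

-43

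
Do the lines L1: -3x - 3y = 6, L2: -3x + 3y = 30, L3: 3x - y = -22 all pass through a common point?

Yes

Intersecting L1 and L2: solving the 2×2 system gives (x, y) = (-6, 4).
Substitute into L3: (3)(-6) + (-1)(4) = -22.
This equals -22, so (-6, 4) lies on all three lines and they are concurrent.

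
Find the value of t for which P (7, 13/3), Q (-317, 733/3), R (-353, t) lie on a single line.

271

Collinearity: (R − P) must be parallel to (Q − P) = (-324, 240).
Cross-multiplying the components: (t − 13/3)·(-324) = (-360)·(240).
Solving gives t = 271.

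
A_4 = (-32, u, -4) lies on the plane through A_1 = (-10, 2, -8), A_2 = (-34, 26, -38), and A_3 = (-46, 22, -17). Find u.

10

A normal to the plane is n = A_1A_2 × A_1A_3 = (384, 864, 384).
A_4 lies in the plane iff n · A_1A_4 = 0.
This gives (864)u + (-8640) = 0, so u = 10.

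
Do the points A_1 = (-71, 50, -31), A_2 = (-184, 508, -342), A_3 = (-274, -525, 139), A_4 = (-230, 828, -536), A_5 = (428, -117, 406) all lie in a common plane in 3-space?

The plane through A_1, A_2, A_3 has normal n = A_1A_2 × A_1A_3 = (-100965, 82343, 157949) and equation n·P = 6389246.
Checking the remaining points: n·A_4 = 6741290, n·A_5 = 11280143.
Since n·A_4 = 6741290 ≠ 6389246, A_4 is off the plane and the points are not all coplanar.

No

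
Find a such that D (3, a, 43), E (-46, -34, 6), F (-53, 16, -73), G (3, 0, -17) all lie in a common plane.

The points are coplanar iff DE · (DF × DG) = 0.
Expanding, this is linear in a: (4032)a + (161280) = 0.
So a = -40.

-40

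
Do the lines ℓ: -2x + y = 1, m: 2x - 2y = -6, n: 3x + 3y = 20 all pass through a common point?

Intersecting ℓ and m: solving the 2×2 system gives (x, y) = (2, 5).
Substitute into n: (3)(2) + (3)(5) = 21.
But n requires 20 ≠ 21, so the three lines have no common point.

No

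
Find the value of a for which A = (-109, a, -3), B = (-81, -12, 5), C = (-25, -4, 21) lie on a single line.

-16

Collinearity requires AB × AC = 0; each component is linear in a.
The x-component gives (-16)a + (-256) = 0, so a = -16.
The remaining components then also vanish.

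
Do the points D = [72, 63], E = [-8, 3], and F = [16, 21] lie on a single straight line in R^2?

Yes

DE = (-80, -60), DF = (-56, -42).
Twice the signed area of △DEF is (-80)(-42) − (-60)(-56) = 0.
The triangle is degenerate (zero area), so the points are collinear.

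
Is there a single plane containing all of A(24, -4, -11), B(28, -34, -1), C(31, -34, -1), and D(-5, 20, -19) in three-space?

Yes

The four points are coplanar iff the 3×3 determinant with rows AB, AC, AD is zero.
Rows: (4, -30, 10), (7, -30, 10), (-29, 24, -8).
Expanding along the first row: (4)(0) − (-30)(234) + (10)(-702) = 0.
Zero determinant ⇒ coplanar.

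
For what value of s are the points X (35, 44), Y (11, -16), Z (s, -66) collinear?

-9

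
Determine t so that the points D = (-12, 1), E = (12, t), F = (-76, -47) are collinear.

19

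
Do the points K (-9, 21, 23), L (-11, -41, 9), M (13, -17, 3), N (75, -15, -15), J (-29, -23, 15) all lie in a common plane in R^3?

The plane through K, L, M has normal n = KL × KM = (708, -348, 1440) and equation n·P = 19440.
Checking the remaining points: n·N = 36720, n·J = 9072.
Since n·N = 36720 ≠ 19440, N is off the plane and the points are not all coplanar.

No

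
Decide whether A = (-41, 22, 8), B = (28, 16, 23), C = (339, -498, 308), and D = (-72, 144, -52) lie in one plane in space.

Yes

A normal to the plane through A, B, C is n = AB × AC = (6000, -15000, -33600).
The plane has equation n·P = -844800. For D: n·D = -844800.
Equal, so D lies in the plane and all four are coplanar.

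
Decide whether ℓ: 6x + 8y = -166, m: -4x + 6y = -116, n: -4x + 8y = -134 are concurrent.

No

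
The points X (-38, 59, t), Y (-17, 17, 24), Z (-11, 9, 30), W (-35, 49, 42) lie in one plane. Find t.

Coplanarity ⇔ det[XY; XZ; XW] = 0.
Expanding, this is linear in t: (-48)t + (3168) = 0.
So t = 66.

66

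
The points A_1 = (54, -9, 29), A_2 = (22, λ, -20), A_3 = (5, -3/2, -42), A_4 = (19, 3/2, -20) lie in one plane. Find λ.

-12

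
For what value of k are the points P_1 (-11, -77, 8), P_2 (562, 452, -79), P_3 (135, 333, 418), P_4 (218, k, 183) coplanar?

268

Normal to plane P_1P_2P_3: n = (252560, -247632, 157696); plane equation n·P = 17551072.
Requiring n·P_4 = 17551072: (-247632)k + (83916448) = 17551072.
So k = 268.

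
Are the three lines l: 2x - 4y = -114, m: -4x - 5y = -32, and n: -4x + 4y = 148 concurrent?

Yes

Intersecting l and m: solving the 2×2 system gives (x, y) = (-17, 20).
Substitute into n: (-4)(-17) + (4)(20) = 148.
This equals 148, so (-17, 20) lies on all three lines and they are concurrent.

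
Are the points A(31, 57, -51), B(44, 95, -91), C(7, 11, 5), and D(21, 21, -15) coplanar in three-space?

No

The four points are coplanar iff the 3×3 determinant with rows AB, AC, AD is zero.
Rows: (13, 38, -40), (-24, -46, 56), (-10, -36, 36).
Expanding along the first row: (13)(360) − (38)(-304) + (-40)(404) = 72.
Nonzero ⇒ not coplanar.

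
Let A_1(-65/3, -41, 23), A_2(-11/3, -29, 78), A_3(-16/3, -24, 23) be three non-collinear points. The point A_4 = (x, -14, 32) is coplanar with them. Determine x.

A normal to the plane is n = A_1A_2 × A_1A_3 = (-935, 2695/3, 110).
A_4 lies in the plane iff n · A_1A_4 = 0.
This gives (-935)x + (14960/3) = 0, so x = 16/3.

16/3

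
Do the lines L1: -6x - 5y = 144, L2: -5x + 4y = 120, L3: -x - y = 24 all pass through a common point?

Yes

Lines aᵢx + bᵢy = cᵢ with pairwise distinct directions are concurrent exactly when det[aᵢ bᵢ cᵢ] = 0.
Here the determinant is 0.
It vanishes, so the lines are concurrent at (-24, 0).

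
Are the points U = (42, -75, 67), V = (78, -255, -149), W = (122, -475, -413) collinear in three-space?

Yes

UV = (36, -180, -216), UW = (80, -400, -480).
UV × UW = (0, 0, 0).
The cross product vanishes, so the three points are collinear.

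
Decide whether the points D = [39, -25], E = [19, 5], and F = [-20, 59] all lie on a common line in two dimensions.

No

DE = (-20, 30), DF = (-59, 84).
If collinear, DF would be a scalar multiple of DE. But (-20)·(84) ≠ (30)·(-59) (difference 90), so they are not parallel; the points are not collinear.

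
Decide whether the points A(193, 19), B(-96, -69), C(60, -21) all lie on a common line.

No

AB = (-289, -88), AC = (-133, -40).
det[AB; AC] = (-289)(-40) − (-88)(-133) = -144.
The determinant is nonzero, so they are not collinear.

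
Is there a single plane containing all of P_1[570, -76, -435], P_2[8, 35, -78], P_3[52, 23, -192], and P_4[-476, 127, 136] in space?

Yes

The four points are coplanar iff the 3×3 determinant with rows P_1P_2, P_1P_3, P_1P_4 is zero.
Rows: (-562, 111, 357), (-518, 99, 243), (-1046, 203, 571).
Expanding along the first row: (-562)(7200) − (111)(-41600) + (357)(-1600) = 0.
Zero determinant ⇒ coplanar.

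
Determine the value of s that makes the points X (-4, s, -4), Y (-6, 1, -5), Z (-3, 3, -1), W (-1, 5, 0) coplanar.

Coplanarity ⇔ det[XY; XZ; XW] = 0.
Expanding, this is linear in s: (-5)s + (15) = 0.
So s = 3.

3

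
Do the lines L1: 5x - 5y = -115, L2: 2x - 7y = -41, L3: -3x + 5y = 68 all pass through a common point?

Lines aᵢx + bᵢy = cᵢ with pairwise distinct directions are concurrent exactly when det[aᵢ bᵢ cᵢ] = 0.
Here the determinant is -25.
Nonzero, so no common point exists.

No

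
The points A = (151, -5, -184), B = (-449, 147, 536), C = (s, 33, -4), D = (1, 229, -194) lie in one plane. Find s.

1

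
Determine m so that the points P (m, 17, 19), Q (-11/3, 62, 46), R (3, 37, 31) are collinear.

25/3

Direction QR = (20/3, -25, -15). From the y-coordinate of P, the parameter along the line is τ = (17 − 62)/(-25) = 9/5.
Then m = (-11/3) + 9/5·(20/3) = 25/3.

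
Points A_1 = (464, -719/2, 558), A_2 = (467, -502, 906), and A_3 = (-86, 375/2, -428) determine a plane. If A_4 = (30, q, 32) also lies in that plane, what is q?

-61/2

Coplanarity requires A_1A_2 · (A_1A_3 × A_1A_4) = 0.
A_1A_2 = (3, -285/2, 348), A_1A_3 = (-550, 547, -986); the triple product is linear in q with coefficient -188442 and constant term -5747481.
Setting it to zero: q = -61/2.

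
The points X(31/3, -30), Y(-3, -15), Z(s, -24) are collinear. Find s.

Collinearity: (Z − X) must be parallel to (Y − X) = (-40/3, 15).
Cross-multiplying the components: (s − 31/3)·(15) = (6)·(-40/3).
Solving gives s = 5.

5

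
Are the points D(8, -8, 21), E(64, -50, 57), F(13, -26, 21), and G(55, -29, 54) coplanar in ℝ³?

No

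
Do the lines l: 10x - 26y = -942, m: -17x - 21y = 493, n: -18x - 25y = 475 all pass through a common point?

Intersecting l and m: solving the 2×2 system gives (x, y) = (-50, 17).
Substitute into n: (-18)(-50) + (-25)(17) = 475.
This equals 475, so (-50, 17) lies on all three lines and they are concurrent.

Yes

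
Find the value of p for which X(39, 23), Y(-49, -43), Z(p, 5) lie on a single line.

15

Collinearity: (Z − X) must be parallel to (Y − X) = (-88, -66).
Cross-multiplying the components: (p − 39)·(-66) = (-18)·(-88).
Solving gives p = 15.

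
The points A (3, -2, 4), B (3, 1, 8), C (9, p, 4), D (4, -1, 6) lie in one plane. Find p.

The points are coplanar iff AB · (AC × AD) = 0.
Expanding, this is linear in p: (-4)p + (-20) = 0.
So p = -5.

-5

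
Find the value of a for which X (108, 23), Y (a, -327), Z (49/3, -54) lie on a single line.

-926/3

The three points are collinear iff det[XY; XZ] = 0.
This determinant is linear in a: (-77)a + (-71302/3) = 0, so a = -926/3.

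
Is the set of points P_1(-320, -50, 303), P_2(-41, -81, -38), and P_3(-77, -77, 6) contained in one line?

Yes

P_1P_2 = (279, -31, -341), P_1P_3 = (243, -27, -297).
P_1P_2 × P_1P_3 = (0, 0, 0).
The cross product vanishes, so the three points are collinear.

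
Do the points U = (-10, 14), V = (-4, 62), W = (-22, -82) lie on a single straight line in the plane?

UV = (6, 48), UW = (-12, -96).
Checking proportionality: UW = -2·UV, so the vectors are parallel and the points are collinear.

Yes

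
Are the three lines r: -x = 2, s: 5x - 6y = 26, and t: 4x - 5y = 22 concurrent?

Intersecting r and s: solving the 2×2 system gives (x, y) = (-2, -6).
Substitute into t: (4)(-2) + (-5)(-6) = 22.
This equals 22, so (-2, -6) lies on all three lines and they are concurrent.

Yes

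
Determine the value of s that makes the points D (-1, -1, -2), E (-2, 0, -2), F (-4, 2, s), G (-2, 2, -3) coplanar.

-2

Normal to plane DEG: n = (-1, -1, -2); plane equation n·P = 6.
Requiring n·F = 6: (-2)s + (2) = 6.
So s = -2.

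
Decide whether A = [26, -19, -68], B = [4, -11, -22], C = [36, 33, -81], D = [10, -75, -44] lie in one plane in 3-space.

No

The four points are coplanar iff the 3×3 determinant with rows AB, AC, AD is zero.
Rows: (-22, 8, 46), (10, 52, -13), (-16, -56, 24).
Expanding along the first row: (-22)(520) − (8)(32) + (46)(272) = 816.
Nonzero ⇒ not coplanar.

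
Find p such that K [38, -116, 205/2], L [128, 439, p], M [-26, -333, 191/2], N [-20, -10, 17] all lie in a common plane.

47

Coplanarity ⇔ det[KL; KM; KN] = 0.
Expanding, this is linear in p: (-19370)p + (910390) = 0.
So p = 47.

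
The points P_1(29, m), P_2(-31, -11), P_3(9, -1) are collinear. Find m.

4

The three points are collinear iff det[P_1P_2; P_1P_3] = 0.
This determinant is linear in m: (40)m + (-160) = 0, so m = 4.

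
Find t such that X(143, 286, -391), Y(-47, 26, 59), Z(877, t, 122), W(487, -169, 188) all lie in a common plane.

The points are coplanar iff XY · (XZ × XW) = 0.
Expanding, this is linear in t: (-264810)t + (-54286050) = 0.
So t = -205.

-205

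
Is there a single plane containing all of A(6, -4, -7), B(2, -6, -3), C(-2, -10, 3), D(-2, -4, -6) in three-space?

With A as base: AB = (-4, -2, 4), AC = (-8, -6, 10), AD = (-8, 0, 1).
AC × AD = (-6, -72, -48).
AB · (AC × AD) = -24.
Since -24 ≠ 0, the four points are not coplanar.

No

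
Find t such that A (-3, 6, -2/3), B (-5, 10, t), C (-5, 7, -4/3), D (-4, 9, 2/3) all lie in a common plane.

Normal to plane ACD: n = (10/3, 10/3, -5); plane equation n·P = 40/3.
Requiring n·B = 40/3: (-5)t + (50/3) = 40/3.
So t = 2/3.

2/3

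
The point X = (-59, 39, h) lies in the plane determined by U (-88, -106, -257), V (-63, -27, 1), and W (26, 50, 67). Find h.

265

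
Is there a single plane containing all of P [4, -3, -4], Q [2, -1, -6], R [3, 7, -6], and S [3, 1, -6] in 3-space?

No

A normal to the plane through P, Q, R is n = PQ × PR = (16, -2, -18).
The plane has equation n·X = 142. For S: n·S = 154.
154 ≠ 142, so S is off the plane.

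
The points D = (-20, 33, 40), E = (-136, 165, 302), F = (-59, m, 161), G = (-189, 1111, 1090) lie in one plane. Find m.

Normal to plane DEG: n = (-143836, 77522, -102740); plane equation n·P = 1325346.
Requiring n·F = 1325346: (77522)m + (-8054816) = 1325346.
So m = 121.

121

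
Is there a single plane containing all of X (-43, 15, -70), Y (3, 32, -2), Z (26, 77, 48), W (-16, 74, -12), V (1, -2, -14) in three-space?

The plane through X, Y, Z has normal n = XY × XZ = (-2210, -736, 1679) and equation n·P = -33540.
Checking the remaining points: n·W = -39252, n·V = -24244.
Since n·W = -39252 ≠ -33540, W is off the plane and the points are not all coplanar.

No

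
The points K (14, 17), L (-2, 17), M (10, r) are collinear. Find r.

The three points are collinear iff det[KL; KM] = 0.
This determinant is linear in r: (-16)r + (272) = 0, so r = 17.

17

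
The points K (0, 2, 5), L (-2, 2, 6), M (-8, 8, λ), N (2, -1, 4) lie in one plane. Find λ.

The points are coplanar iff KL · (KM × KN) = 0.
Expanding, this is linear in λ: (-6)λ + (54) = 0.
So λ = 9.

9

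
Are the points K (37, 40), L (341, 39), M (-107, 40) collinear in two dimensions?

No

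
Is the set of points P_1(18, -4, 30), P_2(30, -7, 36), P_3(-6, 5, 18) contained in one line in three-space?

No

P_1P_2 = (12, -3, 6), P_1P_3 = (-24, 9, -12).
Comparing components 2 and 3: (-3)(-12) − (6)(9) = -18 ≠ 0, so P_1P_2 and P_1P_3 are not parallel and the points are not collinear.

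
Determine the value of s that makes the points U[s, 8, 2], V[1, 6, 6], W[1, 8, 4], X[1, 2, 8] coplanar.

1

Coplanarity ⇔ det[UV; UW; UX] = 0.
Expanding, this is linear in s: (4)s + (-4) = 0.
So s = 1.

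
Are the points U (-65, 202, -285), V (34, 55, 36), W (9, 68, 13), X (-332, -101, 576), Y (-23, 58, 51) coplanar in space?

No

The plane through U, V, W has normal n = UV × UW = (-792, -5748, -2388) and equation n·P = -429036.
Checking the remaining points: n·X = -531996, n·Y = -436956.
Since n·X = -531996 ≠ -429036, X is off the plane and the points are not all coplanar.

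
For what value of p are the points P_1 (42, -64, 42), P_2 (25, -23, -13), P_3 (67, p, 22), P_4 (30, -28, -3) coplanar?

Normal to plane P_1P_2P_4: n = (135, -105, -120); plane equation n·P = 7350.
Requiring n·P_3 = 7350: (-105)p + (6405) = 7350.
So p = -9.

-9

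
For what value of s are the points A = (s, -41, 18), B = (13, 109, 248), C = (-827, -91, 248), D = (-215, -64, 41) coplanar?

-63

Coplanarity ⇔ det[AB; AC; AD] = 0.
Expanding, this is linear in s: (-41400)s + (-2608200) = 0.
So s = -63.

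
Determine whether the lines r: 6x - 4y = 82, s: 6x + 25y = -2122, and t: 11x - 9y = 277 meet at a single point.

Yes

Intersecting r and s: solving the 2×2 system gives (x, y) = (-37, -76).
Substitute into t: (11)(-37) + (-9)(-76) = 277.
This equals 277, so (-37, -76) lies on all three lines and they are concurrent.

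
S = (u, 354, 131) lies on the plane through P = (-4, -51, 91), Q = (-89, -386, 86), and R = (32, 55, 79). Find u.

76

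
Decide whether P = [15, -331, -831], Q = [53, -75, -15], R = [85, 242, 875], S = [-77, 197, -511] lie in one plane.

Yes

The four points are coplanar iff the 3×3 determinant with rows PQ, PR, PS is zero.
Rows: (38, 256, 816), (70, 573, 1706), (-92, 528, 320).
Expanding along the first row: (38)(-717408) − (256)(179352) + (816)(89676) = 0.
Zero determinant ⇒ coplanar.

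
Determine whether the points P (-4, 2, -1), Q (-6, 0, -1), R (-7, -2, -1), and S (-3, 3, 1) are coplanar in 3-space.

The four points are coplanar iff the 3×3 determinant with rows PQ, PR, PS is zero.
Rows: (-2, -2, 0), (-3, -4, 0), (1, 1, 2).
Expanding along the first row: (-2)(-8) − (-2)(-6) + (0)(1) = 4.
Nonzero ⇒ not coplanar.

No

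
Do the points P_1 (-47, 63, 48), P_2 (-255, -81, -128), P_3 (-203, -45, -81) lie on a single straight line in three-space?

No

P_1P_2 = (-208, -144, -176), P_1P_3 = (-156, -108, -129).
Comparing components 2 and 3: (-144)(-129) − (-176)(-108) = -432 ≠ 0, so P_1P_2 and P_1P_3 are not parallel and the points are not collinear.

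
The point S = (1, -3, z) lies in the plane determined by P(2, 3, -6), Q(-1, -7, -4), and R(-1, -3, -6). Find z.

-4

A normal to the plane is n = PQ × PR = (12, -6, -12).
S lies in the plane iff n · PS = 0.
This gives (-12)z + (-48) = 0, so z = -4.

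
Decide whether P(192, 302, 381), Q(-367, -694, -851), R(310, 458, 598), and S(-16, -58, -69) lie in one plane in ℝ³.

Yes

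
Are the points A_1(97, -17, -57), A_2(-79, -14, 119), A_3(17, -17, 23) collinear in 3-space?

No

A_1A_2 = (-176, 3, 176), A_1A_3 = (-80, 0, 80).
Comparing components 2 and 3: (3)(80) − (176)(0) = 240 ≠ 0, so A_1A_2 and A_1A_3 are not parallel and the points are not collinear.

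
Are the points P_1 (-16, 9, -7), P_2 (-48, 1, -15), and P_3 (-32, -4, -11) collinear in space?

P_1P_2 = (-32, -8, -8), P_1P_3 = (-16, -13, -4).
P_1P_2 × P_1P_3 = (-72, 0, 288).
The cross product is nonzero, so the points do not lie on one line.

No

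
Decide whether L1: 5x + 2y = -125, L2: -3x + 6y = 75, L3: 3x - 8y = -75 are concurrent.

Yes

Intersecting L1 and L2: solving the 2×2 system gives (x, y) = (-25, 0).
Substitute into L3: (3)(-25) + (-8)(0) = -75.
This equals -75, so (-25, 0) lies on all three lines and they are concurrent.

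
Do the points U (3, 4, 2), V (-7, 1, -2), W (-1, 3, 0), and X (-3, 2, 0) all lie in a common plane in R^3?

Yes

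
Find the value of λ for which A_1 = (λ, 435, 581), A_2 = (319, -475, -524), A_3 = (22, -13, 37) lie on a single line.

Collinearity requires A_1A_2 × A_1A_3 = 0; each component is linear in λ.
The y-component gives (561)λ + (149226) = 0, so λ = -266.
The remaining components then also vanish.

-266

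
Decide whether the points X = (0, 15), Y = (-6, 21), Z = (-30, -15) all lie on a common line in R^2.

XY = (-6, 6), XZ = (-30, -30).
If collinear, XZ would be a scalar multiple of XY. But (-6)·(-30) ≠ (6)·(-30) (difference 360), so they are not parallel; the points are not collinear.

No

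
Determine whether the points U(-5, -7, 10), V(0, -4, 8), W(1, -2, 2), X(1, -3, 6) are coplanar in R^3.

Yes

The four points are coplanar iff the 3×3 determinant with rows UV, UW, UX is zero.
Rows: (5, 3, -2), (6, 5, -8), (6, 4, -4).
Expanding along the first row: (5)(12) − (3)(24) + (-2)(-6) = 0.
Zero determinant ⇒ coplanar.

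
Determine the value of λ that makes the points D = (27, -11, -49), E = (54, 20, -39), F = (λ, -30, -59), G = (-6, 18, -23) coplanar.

The points are coplanar iff DE · (DF × DG) = 0.
Expanding, this is linear in λ: (-516)λ + (12384) = 0.
So λ = 24.

24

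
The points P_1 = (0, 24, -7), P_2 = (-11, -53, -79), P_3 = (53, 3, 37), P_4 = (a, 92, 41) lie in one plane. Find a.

-4

The points are coplanar iff P_1P_2 · (P_1P_3 × P_1P_4) = 0.
Expanding, this is linear in a: (-4900)a + (-19600) = 0.
So a = -4.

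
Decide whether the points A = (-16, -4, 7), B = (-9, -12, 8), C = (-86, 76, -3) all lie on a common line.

Yes

AB = (7, -8, 1), AC = (-70, 80, -10).
AB × AC = (0, 0, 0).
The cross product vanishes, so the three points are collinear.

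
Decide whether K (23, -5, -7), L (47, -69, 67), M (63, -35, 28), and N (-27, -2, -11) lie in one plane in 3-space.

A normal to the plane through K, L, M is n = KL × KM = (-20, 2120, 1840).
The plane has equation n·P = -23940. For N: n·N = -23940.
Equal, so N lies in the plane and all four are coplanar.

Yes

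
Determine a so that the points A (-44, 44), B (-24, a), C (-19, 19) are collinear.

24

The three points are collinear iff det[AB; AC] = 0.
This determinant is linear in a: (-25)a + (600) = 0, so a = 24.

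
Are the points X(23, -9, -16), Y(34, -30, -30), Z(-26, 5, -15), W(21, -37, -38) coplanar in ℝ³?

Yes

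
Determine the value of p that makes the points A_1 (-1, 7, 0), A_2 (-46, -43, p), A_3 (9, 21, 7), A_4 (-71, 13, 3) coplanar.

The points are coplanar iff A_1A_2 · (A_1A_3 × A_1A_4) = 0.
Expanding, this is linear in p: (1040)p + (26000) = 0.
So p = -25.

-25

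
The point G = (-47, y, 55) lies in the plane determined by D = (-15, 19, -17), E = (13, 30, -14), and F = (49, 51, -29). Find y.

-21

The plane through D, E, F has equation −228x + 528y + 192z = 10188.
Substituting G: (528)y + (21276) = 10188, so y = -21.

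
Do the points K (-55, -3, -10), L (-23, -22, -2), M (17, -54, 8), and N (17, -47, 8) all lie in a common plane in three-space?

Yes

With K as base: KL = (32, -19, 8), KM = (72, -51, 18), KN = (72, -44, 18).
KM × KN = (-126, 0, 504).
KL · (KM × KN) = 0.
The scalar triple product vanishes, so the four points are coplanar.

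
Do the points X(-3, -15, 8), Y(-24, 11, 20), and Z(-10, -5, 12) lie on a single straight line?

No

XY = (-21, 26, 12), XZ = (-7, 10, 4).
Comparing components 2 and 3: (26)(4) − (12)(10) = -16 ≠ 0, so XY and XZ are not parallel and the points are not collinear.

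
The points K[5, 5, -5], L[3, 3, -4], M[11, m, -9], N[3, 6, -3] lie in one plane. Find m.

Normal to plane KLN: n = (-5, 2, -6); plane equation n·P = 15.
Requiring n·M = 15: (2)m + (-1) = 15.
So m = 8.

8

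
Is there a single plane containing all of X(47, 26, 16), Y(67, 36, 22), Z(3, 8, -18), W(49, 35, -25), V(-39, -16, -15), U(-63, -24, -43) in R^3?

Yes

The plane through X, Y, Z has normal n = XY × XZ = (-232, 416, 80) and equation n·P = 1192.
Checking the remaining points: n·W = 1192, n·V = 1192, n·U = 1192.
All equal 1192, so all 6 points lie in one plane.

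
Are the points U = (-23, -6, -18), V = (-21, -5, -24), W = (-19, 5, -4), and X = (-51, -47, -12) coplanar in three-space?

With U as base: UV = (2, 1, -6), UW = (4, 11, 14), UX = (-28, -41, 6).
UW × UX = (640, -416, 144).
UV · (UW × UX) = 0.
The scalar triple product vanishes, so the four points are coplanar.

Yes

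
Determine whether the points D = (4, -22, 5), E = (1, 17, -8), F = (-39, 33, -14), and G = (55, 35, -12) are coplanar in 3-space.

With D as base: DE = (-3, 39, -13), DF = (-43, 55, -19), DG = (51, 57, -17).
DF × DG = (148, -1700, -5256).
DE · (DF × DG) = 1584.
Since 1584 ≠ 0, the four points are not coplanar.

No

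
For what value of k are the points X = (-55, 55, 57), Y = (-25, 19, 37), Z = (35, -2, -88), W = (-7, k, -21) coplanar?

25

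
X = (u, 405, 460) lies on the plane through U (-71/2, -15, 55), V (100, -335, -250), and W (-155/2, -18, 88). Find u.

-219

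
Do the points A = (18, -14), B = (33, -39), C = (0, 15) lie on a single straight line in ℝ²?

AB = (15, -25), AC = (-18, 29).
If collinear, AC would be a scalar multiple of AB. But (15)·(29) ≠ (-25)·(-18) (difference -15), so they are not parallel; the points are not collinear.

No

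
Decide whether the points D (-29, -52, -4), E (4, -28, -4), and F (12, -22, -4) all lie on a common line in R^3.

DE = (33, 24, 0), DF = (41, 30, 0).
DE × DF = (0, 0, 6).
The cross product is nonzero, so the points do not lie on one line.

No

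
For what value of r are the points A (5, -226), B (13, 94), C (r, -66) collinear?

9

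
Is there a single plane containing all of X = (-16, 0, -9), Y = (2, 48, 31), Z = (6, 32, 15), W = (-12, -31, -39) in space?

The four points are coplanar iff the 3×3 determinant with rows XY, XZ, XW is zero.
Rows: (18, 48, 40), (22, 32, 24), (4, -31, -30).
Expanding along the first row: (18)(-216) − (48)(-756) + (40)(-810) = 0.
Zero determinant ⇒ coplanar.

Yes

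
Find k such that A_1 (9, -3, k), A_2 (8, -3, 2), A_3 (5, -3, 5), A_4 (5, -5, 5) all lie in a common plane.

The points are coplanar iff A_1A_2 · (A_1A_3 × A_1A_4) = 0.
Expanding, this is linear in k: (-6)k + (6) = 0.
So k = 1.

1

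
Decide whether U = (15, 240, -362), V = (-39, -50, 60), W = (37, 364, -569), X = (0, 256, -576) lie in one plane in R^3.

No

The four points are coplanar iff the 3×3 determinant with rows UV, UW, UX is zero.
Rows: (-54, -290, 422), (22, 124, -207), (-15, 16, -214).
Expanding along the first row: (-54)(-23224) − (-290)(-7813) + (422)(2212) = -78210.
Nonzero ⇒ not coplanar.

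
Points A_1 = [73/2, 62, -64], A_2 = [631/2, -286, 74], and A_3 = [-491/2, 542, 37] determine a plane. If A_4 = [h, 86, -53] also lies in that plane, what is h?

Coplanarity requires A_1A_2 · (A_1A_3 × A_1A_4) = 0.
A_1A_2 = (279, -348, 138), A_1A_3 = (-282, 480, 101); the triple product is linear in h with coefficient -101388 and constant term 2484006.
Setting it to zero: h = 49/2.

49/2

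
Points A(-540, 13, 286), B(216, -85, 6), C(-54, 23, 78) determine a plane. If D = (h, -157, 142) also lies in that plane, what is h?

-42

The plane through A, B, C has equation 23184x + 21168y + 55188z = 3539592.
Substituting D: (23184)h + (4513320) = 3539592, so h = -42.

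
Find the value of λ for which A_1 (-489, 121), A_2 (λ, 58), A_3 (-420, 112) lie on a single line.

Collinearity: (A_2 − A_1) must be parallel to (A_3 − A_1) = (69, -9).
Cross-multiplying the components: (λ − (-489))·(-9) = (-63)·(69).
Solving gives λ = -6.

-6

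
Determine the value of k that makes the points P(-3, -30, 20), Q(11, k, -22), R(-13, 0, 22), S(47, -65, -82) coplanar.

-23

The points are coplanar iff PQ · (PR × PS) = 0.
Expanding, this is linear in k: (-920)k + (-21160) = 0.
So k = -23.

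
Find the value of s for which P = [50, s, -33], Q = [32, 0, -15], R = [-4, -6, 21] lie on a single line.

Collinearity requires PQ × PR = 0; each component is linear in s.
The x-component gives (-36)s + (108) = 0, so s = 3.
The remaining components then also vanish.

3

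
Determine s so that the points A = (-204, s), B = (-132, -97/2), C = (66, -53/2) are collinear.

-113/2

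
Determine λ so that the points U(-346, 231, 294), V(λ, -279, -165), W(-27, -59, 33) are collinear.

Collinearity requires UV × UW = 0; each component is linear in λ.
The y-component gives (261)λ + (-56115) = 0, so λ = 215.
The remaining components then also vanish.

215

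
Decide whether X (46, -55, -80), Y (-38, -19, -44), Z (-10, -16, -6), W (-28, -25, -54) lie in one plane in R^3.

The four points are coplanar iff the 3×3 determinant with rows XY, XZ, XW is zero.
Rows: (-84, 36, 36), (-56, 39, 74), (-74, 30, 26).
Expanding along the first row: (-84)(-1206) − (36)(4020) + (36)(1206) = 0.
Zero determinant ⇒ coplanar.

Yes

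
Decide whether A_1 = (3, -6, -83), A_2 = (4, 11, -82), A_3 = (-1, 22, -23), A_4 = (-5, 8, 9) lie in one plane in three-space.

With A_1 as base: A_1A_2 = (1, 17, 1), A_1A_3 = (-4, 28, 60), A_1A_4 = (-8, 14, 92).
A_1A_3 × A_1A_4 = (1736, -112, 168).
A_1A_2 · (A_1A_3 × A_1A_4) = 0.
The scalar triple product vanishes, so the four points are coplanar.

Yes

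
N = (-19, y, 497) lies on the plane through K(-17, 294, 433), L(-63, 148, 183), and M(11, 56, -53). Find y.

326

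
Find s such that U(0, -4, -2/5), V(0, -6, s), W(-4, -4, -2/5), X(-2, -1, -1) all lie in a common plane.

0

Normal to plane UWX: n = (0, -12/5, -12); plane equation n·P = 72/5.
Requiring n·V = 72/5: (-12)s + (72/5) = 72/5.
So s = 0.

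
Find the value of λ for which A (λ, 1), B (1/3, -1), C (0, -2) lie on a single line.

1

The three points are collinear iff det[AB; AC] = 0.
This determinant is linear in λ: (1)λ + (-1) = 0, so λ = 1.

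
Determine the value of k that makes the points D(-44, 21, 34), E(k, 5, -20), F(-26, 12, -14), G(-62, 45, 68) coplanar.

Normal to plane DFG: n = (846, 252, 270); plane equation n·P = -22752.
Requiring n·E = -22752: (846)k + (-4140) = -22752.
So k = -22.

-22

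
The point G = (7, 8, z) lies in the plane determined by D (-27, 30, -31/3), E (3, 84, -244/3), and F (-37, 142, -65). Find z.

-122/3

The plane through D, E, F has equation 5000x + 2350y + 3900z = -104800.
Substituting G: (3900)z + (53800) = -104800, so z = -122/3.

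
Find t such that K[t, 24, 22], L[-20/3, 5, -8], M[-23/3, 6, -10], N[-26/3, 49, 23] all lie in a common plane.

-5/3

Coplanarity ⇔ det[KL; KM; KN] = 0.
Expanding, this is linear in t: (-119)t + (-595/3) = 0.
So t = -5/3.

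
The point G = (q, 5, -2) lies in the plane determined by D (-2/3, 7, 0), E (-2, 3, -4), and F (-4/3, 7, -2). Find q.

-4/3

The plane through D, E, F has equation 8x − (8/3)z = -16/3.
Substituting G: (8)q + (16/3) = -16/3, so q = -4/3.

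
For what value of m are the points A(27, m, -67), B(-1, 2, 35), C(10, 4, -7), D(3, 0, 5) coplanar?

The points are coplanar iff AB · (AC × AD) = 0.
Expanding, this is linear in m: (-162)m + (1296) = 0.
So m = 8.

8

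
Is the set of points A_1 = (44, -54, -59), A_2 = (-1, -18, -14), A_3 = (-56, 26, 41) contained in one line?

Yes

A_1A_2 = (-45, 36, 45), A_1A_3 = (-100, 80, 100).
Each component of A_1A_3 is 20/9 times the corresponding component of A_1A_2, so A_1A_3 = 20/9·A_1A_2 and the points are collinear.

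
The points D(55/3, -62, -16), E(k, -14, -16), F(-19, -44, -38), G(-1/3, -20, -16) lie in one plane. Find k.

-3

Normal to plane DFG: n = (924, 1232/3, -1232); plane equation n·P = 33572/3.
Requiring n·E = 33572/3: (924)k + (41888/3) = 33572/3.
So k = -3.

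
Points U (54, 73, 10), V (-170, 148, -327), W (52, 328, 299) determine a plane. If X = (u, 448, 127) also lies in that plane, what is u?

-112

The plane through U, V, W has equation 107610x + 65410y − 56970z = 10016170.
Substituting X: (107610)u + (22068490) = 10016170, so u = -112.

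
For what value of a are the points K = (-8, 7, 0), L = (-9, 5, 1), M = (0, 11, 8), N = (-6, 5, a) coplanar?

6

Normal to plane KLM: n = (-20, 16, 12); plane equation n·P = 272.
Requiring n·N = 272: (12)a + (200) = 272.
So a = 6.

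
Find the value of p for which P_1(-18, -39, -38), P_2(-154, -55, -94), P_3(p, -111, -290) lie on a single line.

-630

Collinearity requires P_1P_2 × P_1P_3 = 0; each component is linear in p.
The y-component gives (-56)p + (-35280) = 0, so p = -630.
The remaining components then also vanish.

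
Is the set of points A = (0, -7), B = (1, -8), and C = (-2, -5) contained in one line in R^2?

AB = (1, -1), AC = (-2, 2).
Twice the signed area of △ABC is (1)(2) − (-1)(-2) = 0.
The triangle is degenerate (zero area), so the points are collinear.

Yes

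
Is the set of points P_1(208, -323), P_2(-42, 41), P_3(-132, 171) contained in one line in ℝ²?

P_1P_2 = (-250, 364), P_1P_3 = (-340, 494).
If collinear, P_1P_3 would be a scalar multiple of P_1P_2. But (-250)·(494) ≠ (364)·(-340) (difference 260), so they are not parallel; the points are not collinear.

No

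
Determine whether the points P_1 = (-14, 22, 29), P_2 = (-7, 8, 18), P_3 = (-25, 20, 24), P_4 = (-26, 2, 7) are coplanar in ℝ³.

Yes

A normal to the plane through P_1, P_2, P_3 is n = P_1P_2 × P_1P_3 = (48, 156, -168).
The plane has equation n·P = -2112. For P_4: n·P_4 = -2112.
Equal, so P_4 lies in the plane and all four are coplanar.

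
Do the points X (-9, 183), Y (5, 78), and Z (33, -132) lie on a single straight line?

Yes

XY = (14, -105), XZ = (42, -315).
Twice the signed area of △XYZ is (14)(-315) − (-105)(42) = 0.
The triangle is degenerate (zero area), so the points are collinear.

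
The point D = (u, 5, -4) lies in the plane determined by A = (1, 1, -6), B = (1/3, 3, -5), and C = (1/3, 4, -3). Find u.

A normal to the plane is n = AB × AC = (3, 4/3, -2/3).
D lies in the plane iff n · AD = 0.
This gives (3)u + (1) = 0, so u = -1/3.

-1/3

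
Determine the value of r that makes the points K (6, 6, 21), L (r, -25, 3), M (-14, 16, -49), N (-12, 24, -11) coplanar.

Normal to plane KMN: n = (940, 620, -180); plane equation n·P = 5580.
Requiring n·L = 5580: (940)r + (-16040) = 5580.
So r = 23.

23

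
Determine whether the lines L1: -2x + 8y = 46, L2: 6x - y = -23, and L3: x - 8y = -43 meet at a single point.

Yes

Intersecting L1 and L2: solving the 2×2 system gives (x, y) = (-3, 5).
Substitute into L3: (1)(-3) + (-8)(5) = -43.
This equals -43, so (-3, 5) lies on all three lines and they are concurrent.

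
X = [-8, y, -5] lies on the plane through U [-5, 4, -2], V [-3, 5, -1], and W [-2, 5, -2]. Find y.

A normal to the plane is n = UV × UW = (-1, 3, -1).
X lies in the plane iff n · UX = 0.
This gives (3)y + (-6) = 0, so y = 2.

2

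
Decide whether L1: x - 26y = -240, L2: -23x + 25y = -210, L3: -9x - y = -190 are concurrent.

Lines aᵢx + bᵢy = cᵢ with pairwise distinct directions are concurrent exactly when det[aᵢ bᵢ cᵢ] = 0.
Here the determinant is 0.
It vanishes, so the lines are concurrent at (20, 10).

Yes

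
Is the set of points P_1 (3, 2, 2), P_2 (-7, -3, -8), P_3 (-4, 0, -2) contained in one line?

No

P_1P_2 = (-10, -5, -10), P_1P_3 = (-7, -2, -4).
P_1P_2 × P_1P_3 = (0, 30, -15).
The cross product is nonzero, so the points do not lie on one line.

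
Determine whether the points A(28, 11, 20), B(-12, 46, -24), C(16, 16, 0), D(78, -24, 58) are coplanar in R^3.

No

The four points are coplanar iff the 3×3 determinant with rows AB, AC, AD is zero.
Rows: (-40, 35, -44), (-12, 5, -20), (50, -35, 38).
Expanding along the first row: (-40)(-510) − (35)(544) + (-44)(170) = -6120.
Nonzero ⇒ not coplanar.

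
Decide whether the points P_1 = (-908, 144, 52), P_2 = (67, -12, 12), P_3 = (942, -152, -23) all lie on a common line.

No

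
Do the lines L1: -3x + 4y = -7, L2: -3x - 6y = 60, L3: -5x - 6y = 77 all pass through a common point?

Intersecting L1 and L2: solving the 2×2 system gives (x, y) = (-33/5, -67/10).
Substitute into L3: (-5)(-33/5) + (-6)(-67/10) = 366/5.
But L3 requires 77 ≠ 366/5, so the three lines have no common point.

No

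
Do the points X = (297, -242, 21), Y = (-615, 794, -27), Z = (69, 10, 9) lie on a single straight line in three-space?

No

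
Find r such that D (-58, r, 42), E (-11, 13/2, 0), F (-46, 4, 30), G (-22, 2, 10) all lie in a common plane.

Coplanarity ⇔ det[DE; DF; DG] = 0.
Expanding, this is linear in r: (-20)r + (-160) = 0.
So r = -8.

-8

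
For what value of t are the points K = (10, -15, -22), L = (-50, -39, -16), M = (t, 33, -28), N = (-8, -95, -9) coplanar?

Normal to plane KLN: n = (168, 672, 4368); plane equation n·P = -104496.
Requiring n·M = -104496: (168)t + (-100128) = -104496.
So t = -26.

-26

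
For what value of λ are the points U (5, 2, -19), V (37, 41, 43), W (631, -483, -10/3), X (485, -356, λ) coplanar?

19/3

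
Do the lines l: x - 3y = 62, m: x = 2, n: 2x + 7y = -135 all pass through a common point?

No

Intersecting l and m: solving the 2×2 system gives (x, y) = (2, -20).
Substitute into n: (2)(2) + (7)(-20) = -136.
But n requires -135 ≠ -136, so the three lines have no common point.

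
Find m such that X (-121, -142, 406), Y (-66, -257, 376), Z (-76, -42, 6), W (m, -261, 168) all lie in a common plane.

The points are coplanar iff XY · (XZ × XW) = 0.
Expanding, this is linear in m: (49000)m + (931000) = 0.
So m = -19.

-19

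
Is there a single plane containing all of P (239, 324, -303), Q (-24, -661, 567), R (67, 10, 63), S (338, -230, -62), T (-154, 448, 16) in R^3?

The plane through P, Q, R has normal n = PQ × PR = (-87330, -53382, -86838) and equation n·X = -11855724.
Checking the remaining points: n·S = -11855724, n·T = -11855724.
All equal -11855724, so all 5 points lie in one plane.

Yes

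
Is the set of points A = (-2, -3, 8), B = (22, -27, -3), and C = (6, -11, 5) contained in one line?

AB = (24, -24, -11), AC = (8, -8, -3).
AB × AC = (-16, -16, 0).
The cross product is nonzero, so the points do not lie on one line.

No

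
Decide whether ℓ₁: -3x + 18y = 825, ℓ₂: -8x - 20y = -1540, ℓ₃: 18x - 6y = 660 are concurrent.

Intersecting ℓ₁ and ℓ₂: solving the 2×2 system gives (x, y) = (55, 55).
Substitute into ℓ₃: (18)(55) + (-6)(55) = 660.
This equals 660, so (55, 55) lies on all three lines and they are concurrent.

Yes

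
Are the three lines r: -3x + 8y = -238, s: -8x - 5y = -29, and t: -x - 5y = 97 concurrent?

Yes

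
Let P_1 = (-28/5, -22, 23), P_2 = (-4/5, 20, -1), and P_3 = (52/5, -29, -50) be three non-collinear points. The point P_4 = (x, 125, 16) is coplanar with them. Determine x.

-28/5

Coplanarity requires P_1P_2 · (P_1P_3 × P_1P_4) = 0.
P_1P_2 = (24/5, 42, -24), P_1P_3 = (16, -7, -73); the triple product is linear in x with coefficient -3234 and constant term -90552/5.
Setting it to zero: x = -28/5.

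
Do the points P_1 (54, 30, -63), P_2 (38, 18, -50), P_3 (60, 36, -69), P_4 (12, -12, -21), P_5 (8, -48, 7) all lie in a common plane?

Yes

The plane through P_1, P_2, P_3 has normal n = P_1P_2 × P_1P_3 = (-6, -18, -24) and equation n·P = 648.
Checking the remaining points: n·P_4 = 648, n·P_5 = 648.
All equal 648, so all 5 points lie in one plane.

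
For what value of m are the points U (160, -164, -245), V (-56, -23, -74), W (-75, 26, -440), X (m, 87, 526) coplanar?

-286

The points are coplanar iff UV · (UW × UX) = 0.
Expanding, this is linear in m: (-59985)m + (-17155710) = 0.
So m = -286.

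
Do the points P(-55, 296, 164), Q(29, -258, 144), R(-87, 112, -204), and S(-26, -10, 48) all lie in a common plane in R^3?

Yes

With P as base: PQ = (84, -554, -20), PR = (-32, -184, -368), PS = (29, -306, -116).
PR × PS = (-91264, -14384, 15128).
PQ · (PR × PS) = 0.
The scalar triple product vanishes, so the four points are coplanar.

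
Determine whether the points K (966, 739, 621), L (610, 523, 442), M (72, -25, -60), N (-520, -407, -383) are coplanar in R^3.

A normal to the plane through K, L, M is n = KL × KM = (10340, -82410, 78880).
The plane has equation n·P = -1928070. For N: n·N = -2046970.
-2046970 ≠ -1928070, so N is off the plane.

No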